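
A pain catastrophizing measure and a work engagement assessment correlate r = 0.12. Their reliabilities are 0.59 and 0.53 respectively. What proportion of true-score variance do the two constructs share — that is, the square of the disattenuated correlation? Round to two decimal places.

0.05

Disattenuated r = 0.12 / √(0.59 × 0.53) = 0.12 / 0.5592 = 0.2146.
Shared true-score variance = 0.2146² = 0.0461 ≈ 0.05.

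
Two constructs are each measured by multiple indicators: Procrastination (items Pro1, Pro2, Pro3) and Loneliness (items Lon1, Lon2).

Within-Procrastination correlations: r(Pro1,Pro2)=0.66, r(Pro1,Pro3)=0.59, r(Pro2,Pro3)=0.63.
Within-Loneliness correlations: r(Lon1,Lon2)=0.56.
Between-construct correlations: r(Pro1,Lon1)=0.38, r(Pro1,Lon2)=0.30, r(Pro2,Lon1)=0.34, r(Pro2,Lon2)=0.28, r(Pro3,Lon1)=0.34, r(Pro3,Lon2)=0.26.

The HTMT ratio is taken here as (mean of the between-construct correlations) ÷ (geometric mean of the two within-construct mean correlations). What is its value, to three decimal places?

Mean between = 1.90/6 = 0.3167.
Mean within-Pro = 1.88/3 = 0.6267; mean within-Lon = 0.56/1 = 0.5600.
Geometric mean = √(0.6267 × 0.5600) = 0.5924.
HTMT = 0.3167 / 0.5924 = 0.535.

0.535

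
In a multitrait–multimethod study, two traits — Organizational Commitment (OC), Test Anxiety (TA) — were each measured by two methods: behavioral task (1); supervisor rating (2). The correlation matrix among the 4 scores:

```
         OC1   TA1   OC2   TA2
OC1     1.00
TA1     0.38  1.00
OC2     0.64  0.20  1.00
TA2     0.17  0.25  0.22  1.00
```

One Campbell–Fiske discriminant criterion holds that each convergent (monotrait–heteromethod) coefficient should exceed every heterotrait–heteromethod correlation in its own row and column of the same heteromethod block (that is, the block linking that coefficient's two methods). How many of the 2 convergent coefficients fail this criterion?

0

Convergent coefficients and their comparison sets:
OC (methods 1·2): 0.64 vs {0.17, 0.20} → pass.
TA (methods 1·2): 0.25 vs {0.20, 0.17} → pass.
0 of 2 fail.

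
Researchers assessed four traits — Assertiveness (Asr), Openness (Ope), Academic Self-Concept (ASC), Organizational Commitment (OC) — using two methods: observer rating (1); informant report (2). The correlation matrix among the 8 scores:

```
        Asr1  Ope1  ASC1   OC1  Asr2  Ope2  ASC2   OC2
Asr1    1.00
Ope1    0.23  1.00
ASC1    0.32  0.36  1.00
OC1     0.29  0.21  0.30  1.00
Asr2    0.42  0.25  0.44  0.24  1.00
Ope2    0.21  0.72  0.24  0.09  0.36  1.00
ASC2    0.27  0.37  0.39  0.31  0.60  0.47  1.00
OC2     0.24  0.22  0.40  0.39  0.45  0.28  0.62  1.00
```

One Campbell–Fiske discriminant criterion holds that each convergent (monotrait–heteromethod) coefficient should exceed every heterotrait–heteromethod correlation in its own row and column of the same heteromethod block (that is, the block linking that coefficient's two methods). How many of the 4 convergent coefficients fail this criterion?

Convergent coefficients and their comparison sets:
Asr (methods 1·2): 0.42 vs {0.21, 0.25, 0.27, 0.44, 0.24, 0.24} → fail.
Ope (methods 1·2): 0.72 vs {0.25, 0.21, 0.37, 0.24, 0.22, 0.09} → pass.
ASC (methods 1·2): 0.39 vs {0.44, 0.27, 0.24, 0.37, 0.40, 0.31} → fail.
OC (methods 1·2): 0.39 vs {0.24, 0.24, 0.09, 0.22, 0.31, 0.40} → fail.
3 of 4 fail.

3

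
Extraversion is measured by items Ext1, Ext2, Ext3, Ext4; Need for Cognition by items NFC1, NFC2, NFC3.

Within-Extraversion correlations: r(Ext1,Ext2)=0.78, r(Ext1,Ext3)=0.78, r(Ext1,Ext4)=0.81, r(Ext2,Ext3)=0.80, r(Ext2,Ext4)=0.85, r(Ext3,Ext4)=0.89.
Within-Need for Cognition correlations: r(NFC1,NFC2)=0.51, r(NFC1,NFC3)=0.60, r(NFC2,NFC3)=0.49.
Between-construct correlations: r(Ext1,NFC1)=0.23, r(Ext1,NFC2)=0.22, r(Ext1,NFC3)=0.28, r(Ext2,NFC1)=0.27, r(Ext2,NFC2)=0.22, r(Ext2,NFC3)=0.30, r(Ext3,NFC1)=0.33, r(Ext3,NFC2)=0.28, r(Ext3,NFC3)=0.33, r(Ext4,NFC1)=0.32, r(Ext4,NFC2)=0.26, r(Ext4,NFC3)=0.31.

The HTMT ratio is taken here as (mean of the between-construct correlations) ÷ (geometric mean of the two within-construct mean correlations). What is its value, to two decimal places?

Mean between = 3.35/12 = 0.2792.
Mean within-Ext = 4.91/6 = 0.8183; mean within-NFC = 1.60/3 = 0.5333.
Geometric mean = √(0.8183 × 0.5333) = 0.6606.
HTMT = 0.2792 / 0.6606 = 0.42.

0.42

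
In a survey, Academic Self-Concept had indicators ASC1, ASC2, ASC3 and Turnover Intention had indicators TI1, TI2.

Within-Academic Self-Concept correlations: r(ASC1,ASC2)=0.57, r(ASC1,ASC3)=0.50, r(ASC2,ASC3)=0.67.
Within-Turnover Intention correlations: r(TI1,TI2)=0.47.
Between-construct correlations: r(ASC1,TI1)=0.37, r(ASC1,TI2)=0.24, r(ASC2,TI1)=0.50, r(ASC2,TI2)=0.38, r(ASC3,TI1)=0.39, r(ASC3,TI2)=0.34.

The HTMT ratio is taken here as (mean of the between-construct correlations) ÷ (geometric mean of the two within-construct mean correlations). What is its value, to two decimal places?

Mean between = 2.22/6 = 0.3700.
Mean within-ASC = 1.74/3 = 0.5800; mean within-TI = 0.47/1 = 0.4700.
Geometric mean = √(0.5800 × 0.4700) = 0.5221.
HTMT = 0.3700 / 0.5221 = 0.71.

0.71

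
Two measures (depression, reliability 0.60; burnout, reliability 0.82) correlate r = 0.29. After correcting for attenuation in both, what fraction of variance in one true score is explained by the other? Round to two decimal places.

Disattenuated r = 0.29 / √(0.60 × 0.82) = 0.29 / 0.7014 = 0.4135.
Shared true-score variance = 0.4135² = 0.1710 ≈ 0.17.

0.17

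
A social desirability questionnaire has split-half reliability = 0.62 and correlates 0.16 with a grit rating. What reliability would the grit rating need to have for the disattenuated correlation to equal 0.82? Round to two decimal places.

r_true = r_obs / √(r_xx · r_yy) ⇒ 0.82 = 0.16 / √(0.62 · r_yy).
√(0.62 · r_yy) = 0.16 / 0.82 = 0.1951; 0.62 · r_yy = 0.0381; r_yy = 0.0381 / 0.62 ≈ 0.06.

0.06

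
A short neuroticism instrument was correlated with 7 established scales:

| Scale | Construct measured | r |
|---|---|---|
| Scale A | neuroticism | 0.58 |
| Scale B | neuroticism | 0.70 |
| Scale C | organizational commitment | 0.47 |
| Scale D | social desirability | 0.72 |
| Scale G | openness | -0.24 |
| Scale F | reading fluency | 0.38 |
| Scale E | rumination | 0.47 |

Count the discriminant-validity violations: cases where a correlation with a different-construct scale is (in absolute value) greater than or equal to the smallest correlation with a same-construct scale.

Convergent (same construct = neuroticism): Scale A, Scale B.
Smallest convergent = 0.58. Discriminant |r|: 0.47, 0.72, 0.24, 0.38, 0.47; count ≥ 0.58 → 1.

1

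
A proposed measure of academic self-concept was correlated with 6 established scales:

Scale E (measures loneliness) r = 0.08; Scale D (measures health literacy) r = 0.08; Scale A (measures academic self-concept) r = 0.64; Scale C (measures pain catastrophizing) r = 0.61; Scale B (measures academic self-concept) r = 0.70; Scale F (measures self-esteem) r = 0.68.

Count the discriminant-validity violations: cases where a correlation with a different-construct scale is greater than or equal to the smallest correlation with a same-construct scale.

1

Convergent (same construct = academic self-concept): Scale A, Scale B.
Smallest convergent = 0.64. Discriminant values: 0.08, 0.08, 0.61, 0.68; count ≥ 0.64 → 1.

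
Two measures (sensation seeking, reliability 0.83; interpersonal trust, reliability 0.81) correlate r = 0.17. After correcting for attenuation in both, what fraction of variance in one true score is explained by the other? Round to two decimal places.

0.04

Disattenuated r = 0.17 / √(0.83 × 0.81) = 0.17 / 0.8199 = 0.2073.
Shared true-score variance = 0.2073² = 0.0430 ≈ 0.04.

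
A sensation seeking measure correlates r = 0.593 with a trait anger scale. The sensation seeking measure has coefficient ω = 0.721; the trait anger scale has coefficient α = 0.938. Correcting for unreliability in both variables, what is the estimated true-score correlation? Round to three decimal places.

0.721

r_true = r_obs / √(r_xx · r_yy) = 0.593 / √(0.721 × 0.938) = 0.593 / √0.676298 = 0.593 / 0.8224 ≈ 0.721.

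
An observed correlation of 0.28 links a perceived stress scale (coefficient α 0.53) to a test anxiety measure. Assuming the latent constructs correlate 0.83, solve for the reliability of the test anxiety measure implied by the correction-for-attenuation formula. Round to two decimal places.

r_true = r_obs / √(r_xx · r_yy) ⇒ 0.83 = 0.28 / √(0.53 · r_yy).
√(0.53 · r_yy) = 0.28 / 0.83 = 0.3373; 0.53 · r_yy = 0.1138; r_yy = 0.1138 / 0.53 ≈ 0.21.

0.21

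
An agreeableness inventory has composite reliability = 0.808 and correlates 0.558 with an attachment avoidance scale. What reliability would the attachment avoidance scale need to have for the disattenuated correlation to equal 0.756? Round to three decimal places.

0.674

r_true = r_obs / √(r_xx · r_yy) ⇒ 0.756 = 0.558 / √(0.808 · r_yy).
√(0.808 · r_yy) = 0.558 / 0.756 = 0.7381; 0.808 · r_yy = 0.5448; r_yy = 0.5448 / 0.808 ≈ 0.674.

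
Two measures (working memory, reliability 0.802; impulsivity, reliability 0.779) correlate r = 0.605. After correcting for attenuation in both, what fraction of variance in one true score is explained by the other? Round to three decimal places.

0.586

Disattenuated r = 0.605 / √(0.802 × 0.779) = 0.605 / 0.7904 = 0.7654.
Shared true-score variance = 0.7654² = 0.5858 ≈ 0.586.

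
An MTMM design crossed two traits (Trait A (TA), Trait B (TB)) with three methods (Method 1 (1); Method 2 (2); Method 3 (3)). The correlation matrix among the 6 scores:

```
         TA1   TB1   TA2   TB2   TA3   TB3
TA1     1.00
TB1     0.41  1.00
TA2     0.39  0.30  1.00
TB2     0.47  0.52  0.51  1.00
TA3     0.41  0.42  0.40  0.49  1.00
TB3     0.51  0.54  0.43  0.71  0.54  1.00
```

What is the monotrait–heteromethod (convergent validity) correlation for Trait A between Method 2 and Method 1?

Same trait (TA), different methods: r(TA2, TA1) = 0.39.

0.39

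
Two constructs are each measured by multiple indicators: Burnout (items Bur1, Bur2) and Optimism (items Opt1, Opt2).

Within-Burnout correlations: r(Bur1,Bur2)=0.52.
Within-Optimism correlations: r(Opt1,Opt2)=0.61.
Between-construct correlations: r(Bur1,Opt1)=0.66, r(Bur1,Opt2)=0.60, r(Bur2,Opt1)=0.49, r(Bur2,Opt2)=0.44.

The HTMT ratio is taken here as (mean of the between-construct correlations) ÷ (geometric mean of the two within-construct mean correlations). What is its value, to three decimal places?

Between-construct mean = 2.19/4 = 0.5475.
Mean within-Bur = 0.52/1 = 0.5200; mean within-Opt = 0.61/1 = 0.6100.
Geometric mean = √(0.5200 × 0.6100) = 0.5632.
HTMT = 0.5475 / 0.5632 = 0.972.

0.972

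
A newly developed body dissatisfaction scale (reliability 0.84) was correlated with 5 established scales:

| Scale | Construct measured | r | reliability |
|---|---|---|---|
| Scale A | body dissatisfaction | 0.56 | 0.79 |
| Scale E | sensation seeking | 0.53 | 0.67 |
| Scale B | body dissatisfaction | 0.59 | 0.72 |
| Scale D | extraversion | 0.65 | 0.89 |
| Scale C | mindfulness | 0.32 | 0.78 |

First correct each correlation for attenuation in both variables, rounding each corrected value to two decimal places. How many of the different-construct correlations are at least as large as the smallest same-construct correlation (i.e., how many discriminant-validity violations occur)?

Disattenuated r (r / √(r_scale · r_new)):
  Scale A (conv): 0.56 / √(0.79·0.84) = 0.69
  Scale E (disc): 0.53 / √(0.67·0.84) = 0.71
  Scale B (conv): 0.59 / √(0.72·0.84) = 0.76
  Scale D (disc): 0.65 / √(0.89·0.84) = 0.75
  Scale C (disc): 0.32 / √(0.78·0.84) = 0.40
Smallest convergent = 0.69. Discriminant values: 0.71, 0.75, 0.40; count ≥ 0.69 → 2.

2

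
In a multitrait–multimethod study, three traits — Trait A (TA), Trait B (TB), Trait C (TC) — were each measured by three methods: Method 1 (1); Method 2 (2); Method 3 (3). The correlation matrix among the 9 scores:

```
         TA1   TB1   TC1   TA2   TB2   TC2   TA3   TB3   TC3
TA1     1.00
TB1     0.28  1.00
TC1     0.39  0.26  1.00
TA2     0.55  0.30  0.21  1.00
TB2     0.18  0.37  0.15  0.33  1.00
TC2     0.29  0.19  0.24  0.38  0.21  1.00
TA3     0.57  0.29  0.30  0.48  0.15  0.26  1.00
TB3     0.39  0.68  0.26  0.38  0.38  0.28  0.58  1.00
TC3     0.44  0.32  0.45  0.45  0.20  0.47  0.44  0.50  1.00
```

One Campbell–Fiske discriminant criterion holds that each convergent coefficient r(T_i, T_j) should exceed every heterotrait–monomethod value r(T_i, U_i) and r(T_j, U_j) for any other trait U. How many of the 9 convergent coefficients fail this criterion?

6

Checking each validity diagonal entry against its comparison values:
TA (methods 1·2): 0.55 vs {0.28, 0.33, 0.39, 0.38} → pass.
TA (methods 1·3): 0.57 vs {0.28, 0.58, 0.39, 0.44} → fail.
TA (methods 2·3): 0.48 vs {0.33, 0.58, 0.38, 0.44} → fail.
TB (methods 1·2): 0.37 vs {0.28, 0.33, 0.26, 0.21} → pass.
TB (methods 1·3): 0.68 vs {0.28, 0.58, 0.26, 0.50} → pass.
TB (methods 2·3): 0.38 vs {0.33, 0.58, 0.21, 0.50} → fail.
TC (methods 1·2): 0.24 vs {0.39, 0.38, 0.26, 0.21} → fail.
TC (methods 1·3): 0.45 vs {0.39, 0.44, 0.26, 0.50} → fail.
TC (methods 2·3): 0.47 vs {0.38, 0.44, 0.21, 0.50} → fail.
6 of 9 fail.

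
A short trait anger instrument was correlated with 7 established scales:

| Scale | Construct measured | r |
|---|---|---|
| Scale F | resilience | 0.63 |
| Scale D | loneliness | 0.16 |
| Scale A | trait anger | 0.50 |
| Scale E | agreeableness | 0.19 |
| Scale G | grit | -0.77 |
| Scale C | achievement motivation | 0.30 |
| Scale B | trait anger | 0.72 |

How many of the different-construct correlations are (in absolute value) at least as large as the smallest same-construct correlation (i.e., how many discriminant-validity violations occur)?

Convergent (same construct = trait anger): Scale A, Scale B.
Smallest convergent = 0.50. Discriminant |r|: 0.63, 0.16, 0.19, 0.77, 0.30; count ≥ 0.50 → 2.

2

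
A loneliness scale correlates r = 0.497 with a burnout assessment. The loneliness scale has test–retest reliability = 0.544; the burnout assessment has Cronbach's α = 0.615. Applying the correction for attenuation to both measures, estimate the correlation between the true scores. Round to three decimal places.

r_true = r_obs / √(r_xx · r_yy) = 0.497 / √(0.544 × 0.615) = 0.497 / √0.334560 = 0.497 / 0.5784 ≈ 0.859.

0.859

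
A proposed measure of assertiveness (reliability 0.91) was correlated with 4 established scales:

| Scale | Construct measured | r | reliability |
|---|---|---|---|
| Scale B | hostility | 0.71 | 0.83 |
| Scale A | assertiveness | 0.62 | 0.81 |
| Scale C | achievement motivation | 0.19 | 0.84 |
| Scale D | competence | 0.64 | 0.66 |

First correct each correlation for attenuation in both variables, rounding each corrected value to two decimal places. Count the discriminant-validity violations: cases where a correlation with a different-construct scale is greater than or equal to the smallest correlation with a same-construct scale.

2

Disattenuated r (r / √(r_scale · r_new)):
  Scale B (disc): 0.71 / √(0.83·0.91) = 0.82
  Scale A (conv): 0.62 / √(0.81·0.91) = 0.72
  Scale C (disc): 0.19 / √(0.84·0.91) = 0.22
  Scale D (disc): 0.64 / √(0.66·0.91) = 0.83
Smallest convergent = 0.72. Discriminant values: 0.82, 0.22, 0.83; count ≥ 0.72 → 2.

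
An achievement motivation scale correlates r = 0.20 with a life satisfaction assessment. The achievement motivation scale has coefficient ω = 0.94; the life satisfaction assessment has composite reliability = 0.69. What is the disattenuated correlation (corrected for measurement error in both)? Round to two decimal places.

r_true = r_obs / √(r_xx · r_yy) = 0.20 / √(0.94 × 0.69) = 0.20 / √0.6486 = 0.20 / 0.8054 ≈ 0.25.

0.25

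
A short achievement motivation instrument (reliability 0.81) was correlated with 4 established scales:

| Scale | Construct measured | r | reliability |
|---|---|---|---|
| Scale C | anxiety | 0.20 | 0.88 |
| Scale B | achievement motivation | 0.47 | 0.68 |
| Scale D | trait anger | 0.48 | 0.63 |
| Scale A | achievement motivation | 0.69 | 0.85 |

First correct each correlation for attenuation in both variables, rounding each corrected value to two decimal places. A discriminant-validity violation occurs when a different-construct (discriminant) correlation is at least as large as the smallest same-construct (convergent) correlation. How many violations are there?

1

Disattenuated r (r / √(r_scale · r_new)):
  Scale C (disc): 0.20 / √(0.88·0.81) = 0.24
  Scale B (conv): 0.47 / √(0.68·0.81) = 0.63
  Scale D (disc): 0.48 / √(0.63·0.81) = 0.67
  Scale A (conv): 0.69 / √(0.85·0.81) = 0.83
Smallest convergent = 0.63. Discriminant values: 0.24, 0.67; count ≥ 0.63 → 1.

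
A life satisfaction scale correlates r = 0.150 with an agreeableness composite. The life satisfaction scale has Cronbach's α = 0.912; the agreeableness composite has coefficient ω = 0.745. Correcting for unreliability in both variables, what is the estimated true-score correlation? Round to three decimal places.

0.182

r_true = r_obs / √(r_xx · r_yy) = 0.150 / √(0.912 × 0.745) = 0.150 / √0.679440 = 0.150 / 0.8243 ≈ 0.182.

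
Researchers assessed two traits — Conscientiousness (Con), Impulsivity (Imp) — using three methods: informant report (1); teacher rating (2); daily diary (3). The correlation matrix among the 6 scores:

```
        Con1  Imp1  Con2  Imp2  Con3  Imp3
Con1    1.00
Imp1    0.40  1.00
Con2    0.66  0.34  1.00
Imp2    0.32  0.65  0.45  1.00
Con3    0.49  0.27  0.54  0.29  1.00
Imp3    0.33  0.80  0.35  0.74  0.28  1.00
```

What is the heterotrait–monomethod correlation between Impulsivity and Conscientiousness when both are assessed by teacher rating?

Different traits, same method: r(Imp2, Con2) = 0.45.

0.45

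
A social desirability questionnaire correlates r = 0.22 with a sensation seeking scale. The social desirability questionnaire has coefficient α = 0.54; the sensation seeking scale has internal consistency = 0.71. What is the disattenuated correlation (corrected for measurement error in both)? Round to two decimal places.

r_true = r_obs / √(r_xx · r_yy) = 0.22 / √(0.54 × 0.71) = 0.22 / √0.3834 = 0.22 / 0.6192 ≈ 0.36.

0.36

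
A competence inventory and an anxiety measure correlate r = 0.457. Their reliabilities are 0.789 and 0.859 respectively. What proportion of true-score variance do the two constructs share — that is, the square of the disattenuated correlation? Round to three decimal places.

Disattenuated r = 0.457 / √(0.789 × 0.859) = 0.457 / 0.8233 = 0.5551.
Shared true-score variance = 0.5551² = 0.3081 ≈ 0.308.

0.308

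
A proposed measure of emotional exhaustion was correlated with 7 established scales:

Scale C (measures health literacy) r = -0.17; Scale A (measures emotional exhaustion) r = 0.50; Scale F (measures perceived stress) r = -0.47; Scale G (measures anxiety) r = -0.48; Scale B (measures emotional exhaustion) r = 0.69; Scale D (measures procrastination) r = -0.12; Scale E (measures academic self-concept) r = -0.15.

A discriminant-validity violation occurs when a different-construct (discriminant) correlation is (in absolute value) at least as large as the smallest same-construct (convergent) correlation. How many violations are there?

0

Convergent (same construct = emotional exhaustion): Scale A, Scale B.
Smallest convergent = 0.50. Discriminant |r|: 0.17, 0.47, 0.48, 0.12, 0.15; count ≥ 0.50 → 0.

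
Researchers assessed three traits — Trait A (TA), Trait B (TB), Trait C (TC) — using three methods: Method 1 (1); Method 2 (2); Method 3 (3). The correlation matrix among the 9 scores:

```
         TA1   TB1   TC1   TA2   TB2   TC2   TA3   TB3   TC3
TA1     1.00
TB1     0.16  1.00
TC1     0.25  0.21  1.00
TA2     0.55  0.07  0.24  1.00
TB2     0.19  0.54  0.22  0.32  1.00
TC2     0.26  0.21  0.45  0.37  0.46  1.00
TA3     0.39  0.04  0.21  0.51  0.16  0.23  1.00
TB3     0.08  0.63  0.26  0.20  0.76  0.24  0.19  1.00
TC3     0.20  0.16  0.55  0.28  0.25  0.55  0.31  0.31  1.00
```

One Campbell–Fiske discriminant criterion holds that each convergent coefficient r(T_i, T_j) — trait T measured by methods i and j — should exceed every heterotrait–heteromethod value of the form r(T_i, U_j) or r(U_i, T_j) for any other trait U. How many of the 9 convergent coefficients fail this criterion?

0

Checking each validity diagonal entry against its comparison values:
TA (methods 1·2): 0.55 vs {0.19, 0.07, 0.26, 0.24} → pass.
TA (methods 1·3): 0.39 vs {0.08, 0.04, 0.20, 0.21} → pass.
TA (methods 2·3): 0.51 vs {0.20, 0.16, 0.28, 0.23} → pass.
TB (methods 1·2): 0.54 vs {0.07, 0.19, 0.21, 0.22} → pass.
TB (methods 1·3): 0.63 vs {0.04, 0.08, 0.16, 0.26} → pass.
TB (methods 2·3): 0.76 vs {0.16, 0.20, 0.25, 0.24} → pass.
TC (methods 1·2): 0.45 vs {0.24, 0.26, 0.22, 0.21} → pass.
TC (methods 1·3): 0.55 vs {0.21, 0.20, 0.26, 0.16} → pass.
TC (methods 2·3): 0.55 vs {0.23, 0.28, 0.24, 0.25} → pass.
0 of 9 fail.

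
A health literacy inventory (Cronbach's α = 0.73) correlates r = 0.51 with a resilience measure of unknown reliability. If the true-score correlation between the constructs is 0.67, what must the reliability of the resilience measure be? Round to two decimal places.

r_true = r_obs / √(r_xx · r_yy) ⇒ 0.67 = 0.51 / √(0.73 · r_yy).
√(0.73 · r_yy) = 0.51 / 0.67 = 0.7612; 0.73 · r_yy = 0.5794; r_yy = 0.5794 / 0.73 ≈ 0.79.

0.79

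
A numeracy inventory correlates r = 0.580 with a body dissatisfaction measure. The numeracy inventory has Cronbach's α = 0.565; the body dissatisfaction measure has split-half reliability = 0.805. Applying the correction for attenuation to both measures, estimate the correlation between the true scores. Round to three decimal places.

r_true = r_obs / √(r_xx · r_yy) = 0.580 / √(0.565 × 0.805) = 0.580 / √0.454825 = 0.580 / 0.6744 ≈ 0.860.

0.860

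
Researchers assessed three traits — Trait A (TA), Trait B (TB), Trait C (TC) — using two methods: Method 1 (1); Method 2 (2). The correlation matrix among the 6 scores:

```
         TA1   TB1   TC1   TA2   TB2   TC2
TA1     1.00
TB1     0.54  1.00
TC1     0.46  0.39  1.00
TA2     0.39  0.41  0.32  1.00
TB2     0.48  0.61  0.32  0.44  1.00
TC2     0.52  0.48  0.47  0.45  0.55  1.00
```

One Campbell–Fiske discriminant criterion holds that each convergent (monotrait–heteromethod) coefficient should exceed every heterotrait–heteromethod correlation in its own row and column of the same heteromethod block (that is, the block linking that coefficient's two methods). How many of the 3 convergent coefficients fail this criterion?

2

Convergent coefficients and their comparison sets:
TA (methods 1·2): 0.39 vs {0.48, 0.41, 0.52, 0.32} → fail.
TB (methods 1·2): 0.61 vs {0.41, 0.48, 0.48, 0.32} → pass.
TC (methods 1·2): 0.47 vs {0.32, 0.52, 0.32, 0.48} → fail.
2 of 3 fail.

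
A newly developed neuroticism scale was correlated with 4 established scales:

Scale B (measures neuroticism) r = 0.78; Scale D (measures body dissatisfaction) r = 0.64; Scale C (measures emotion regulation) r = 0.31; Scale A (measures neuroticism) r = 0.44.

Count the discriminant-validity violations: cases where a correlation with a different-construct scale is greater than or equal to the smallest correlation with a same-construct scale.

Convergent (same construct = neuroticism): Scale B, Scale A.
Smallest convergent = 0.44. Discriminant values: 0.64, 0.31; count ≥ 0.44 → 1.

1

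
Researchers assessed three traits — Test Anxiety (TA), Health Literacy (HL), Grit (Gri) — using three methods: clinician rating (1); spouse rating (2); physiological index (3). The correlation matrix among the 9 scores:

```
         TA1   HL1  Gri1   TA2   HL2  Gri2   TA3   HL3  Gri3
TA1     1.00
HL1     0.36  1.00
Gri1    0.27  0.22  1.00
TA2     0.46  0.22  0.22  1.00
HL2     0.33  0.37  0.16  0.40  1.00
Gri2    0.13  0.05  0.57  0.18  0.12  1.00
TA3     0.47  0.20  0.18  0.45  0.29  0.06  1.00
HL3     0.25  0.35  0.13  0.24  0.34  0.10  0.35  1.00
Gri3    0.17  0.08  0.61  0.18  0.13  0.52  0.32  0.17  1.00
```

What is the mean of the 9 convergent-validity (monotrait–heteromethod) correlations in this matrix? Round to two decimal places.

0.46

Convergent values: 0.46, 0.47, 0.45, 0.37, 0.35, 0.34, 0.57, 0.61, 0.52; mean = 4.14/9 = 0.46.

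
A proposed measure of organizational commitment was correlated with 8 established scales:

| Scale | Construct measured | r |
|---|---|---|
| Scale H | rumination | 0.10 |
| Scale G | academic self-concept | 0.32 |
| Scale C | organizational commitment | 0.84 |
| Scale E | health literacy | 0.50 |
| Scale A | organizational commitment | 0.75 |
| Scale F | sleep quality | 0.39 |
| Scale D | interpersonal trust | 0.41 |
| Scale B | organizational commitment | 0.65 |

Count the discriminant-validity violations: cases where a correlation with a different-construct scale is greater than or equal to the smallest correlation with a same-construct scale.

Convergent (same construct = organizational commitment): Scale C, Scale A, Scale B.
Smallest convergent = 0.65. Discriminant values: 0.10, 0.32, 0.50, 0.39, 0.41; count ≥ 0.65 → 0.

0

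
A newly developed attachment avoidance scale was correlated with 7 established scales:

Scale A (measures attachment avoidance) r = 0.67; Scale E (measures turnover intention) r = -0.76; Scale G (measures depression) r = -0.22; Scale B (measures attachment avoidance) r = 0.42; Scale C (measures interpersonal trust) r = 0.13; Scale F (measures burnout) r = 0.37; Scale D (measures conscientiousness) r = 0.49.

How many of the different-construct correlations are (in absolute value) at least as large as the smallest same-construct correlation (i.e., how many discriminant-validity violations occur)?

2

Convergent (same construct = attachment avoidance): Scale A, Scale B.
Smallest convergent = 0.42. Discriminant |r|: 0.76, 0.22, 0.13, 0.37, 0.49; count ≥ 0.42 → 2.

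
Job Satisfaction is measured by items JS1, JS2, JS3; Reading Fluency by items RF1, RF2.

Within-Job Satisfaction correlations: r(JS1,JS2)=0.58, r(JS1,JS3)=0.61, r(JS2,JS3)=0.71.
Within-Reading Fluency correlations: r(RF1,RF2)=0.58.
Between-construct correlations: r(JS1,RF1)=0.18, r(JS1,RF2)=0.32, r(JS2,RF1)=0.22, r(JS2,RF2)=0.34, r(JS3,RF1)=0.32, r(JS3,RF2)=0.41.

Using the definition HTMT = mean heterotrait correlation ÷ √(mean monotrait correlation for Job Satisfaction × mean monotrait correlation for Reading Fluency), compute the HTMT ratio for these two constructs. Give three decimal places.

0.492

Mean between = 1.79/6 = 0.2983.
Mean within-JS = 1.90/3 = 0.6333; mean within-RF = 0.58/1 = 0.5800.
Geometric mean = √(0.6333 × 0.5800) = 0.6061.
HTMT = 0.2983 / 0.6061 = 0.492.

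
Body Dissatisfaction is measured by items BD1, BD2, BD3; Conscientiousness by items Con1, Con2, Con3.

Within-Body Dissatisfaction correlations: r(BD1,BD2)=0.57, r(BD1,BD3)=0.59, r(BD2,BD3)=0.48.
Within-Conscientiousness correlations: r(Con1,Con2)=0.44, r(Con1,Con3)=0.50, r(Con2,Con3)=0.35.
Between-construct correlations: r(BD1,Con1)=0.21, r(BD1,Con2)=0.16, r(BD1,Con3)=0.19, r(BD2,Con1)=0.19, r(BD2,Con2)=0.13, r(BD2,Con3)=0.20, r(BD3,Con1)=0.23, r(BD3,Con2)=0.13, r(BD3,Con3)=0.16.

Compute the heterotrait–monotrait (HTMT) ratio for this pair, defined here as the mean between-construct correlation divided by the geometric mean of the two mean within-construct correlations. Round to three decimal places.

Mean between = 1.60/9 = 0.1778.
Mean within-BD = 1.64/3 = 0.5467; mean within-Con = 1.29/3 = 0.4300.
Geometric mean = √(0.5467 × 0.4300) = 0.4849.
HTMT = 0.1778 / 0.4849 = 0.367.

0.367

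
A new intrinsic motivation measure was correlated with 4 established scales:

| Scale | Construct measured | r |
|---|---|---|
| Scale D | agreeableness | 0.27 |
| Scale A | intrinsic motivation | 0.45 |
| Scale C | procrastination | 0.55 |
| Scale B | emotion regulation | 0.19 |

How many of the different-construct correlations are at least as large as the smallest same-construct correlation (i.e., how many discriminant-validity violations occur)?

1

Convergent (same construct = intrinsic motivation): Scale A.
Smallest convergent = 0.45. Discriminant values: 0.27, 0.55, 0.19; count ≥ 0.45 → 1.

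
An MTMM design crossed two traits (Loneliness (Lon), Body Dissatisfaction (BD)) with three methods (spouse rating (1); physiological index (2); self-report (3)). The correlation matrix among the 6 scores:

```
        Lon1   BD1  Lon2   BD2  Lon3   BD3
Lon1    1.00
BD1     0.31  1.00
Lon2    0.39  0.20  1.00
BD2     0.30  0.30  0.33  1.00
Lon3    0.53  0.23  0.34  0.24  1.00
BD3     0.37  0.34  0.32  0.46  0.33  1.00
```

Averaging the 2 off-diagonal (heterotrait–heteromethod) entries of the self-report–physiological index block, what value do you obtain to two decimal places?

0.28

HTHM values (method 3 × method 2): 0.24, 0.32; mean = 0.56/2 = 0.28.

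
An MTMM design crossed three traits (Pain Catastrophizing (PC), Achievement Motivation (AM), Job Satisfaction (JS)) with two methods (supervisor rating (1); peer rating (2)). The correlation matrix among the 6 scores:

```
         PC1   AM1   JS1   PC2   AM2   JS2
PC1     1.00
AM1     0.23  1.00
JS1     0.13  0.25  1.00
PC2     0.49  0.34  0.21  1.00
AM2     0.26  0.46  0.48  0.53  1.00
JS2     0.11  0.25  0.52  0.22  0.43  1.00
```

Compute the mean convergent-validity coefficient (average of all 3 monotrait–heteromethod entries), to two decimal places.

0.49

Convergent values: 0.49, 0.46, 0.52; mean = 1.47/3 = 0.49.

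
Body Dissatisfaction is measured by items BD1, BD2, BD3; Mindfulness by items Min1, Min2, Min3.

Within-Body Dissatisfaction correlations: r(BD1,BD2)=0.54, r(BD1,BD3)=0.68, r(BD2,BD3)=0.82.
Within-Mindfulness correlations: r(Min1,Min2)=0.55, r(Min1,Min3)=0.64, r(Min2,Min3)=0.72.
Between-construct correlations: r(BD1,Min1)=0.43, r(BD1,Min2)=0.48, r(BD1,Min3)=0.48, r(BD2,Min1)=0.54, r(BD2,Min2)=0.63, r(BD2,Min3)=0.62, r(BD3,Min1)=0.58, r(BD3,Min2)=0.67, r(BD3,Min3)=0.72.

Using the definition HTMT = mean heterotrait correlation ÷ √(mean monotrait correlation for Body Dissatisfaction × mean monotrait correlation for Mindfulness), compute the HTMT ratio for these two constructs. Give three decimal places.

0.870

Between-construct mean = 5.15/9 = 0.5722.
Mean within-BD = 2.04/3 = 0.6800; mean within-Min = 1.91/3 = 0.6367.
Geometric mean = √(0.6800 × 0.6367) = 0.6580.
HTMT = 0.5722 / 0.6580 = 0.870.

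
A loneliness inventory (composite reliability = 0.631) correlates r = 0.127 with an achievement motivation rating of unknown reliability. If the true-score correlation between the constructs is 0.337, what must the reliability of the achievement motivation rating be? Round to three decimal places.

r_true = r_obs / √(r_xx · r_yy) ⇒ 0.337 = 0.127 / √(0.631 · r_yy).
√(0.631 · r_yy) = 0.127 / 0.337 = 0.3769; 0.631 · r_yy = 0.1421; r_yy = 0.1421 / 0.631 ≈ 0.225.

0.225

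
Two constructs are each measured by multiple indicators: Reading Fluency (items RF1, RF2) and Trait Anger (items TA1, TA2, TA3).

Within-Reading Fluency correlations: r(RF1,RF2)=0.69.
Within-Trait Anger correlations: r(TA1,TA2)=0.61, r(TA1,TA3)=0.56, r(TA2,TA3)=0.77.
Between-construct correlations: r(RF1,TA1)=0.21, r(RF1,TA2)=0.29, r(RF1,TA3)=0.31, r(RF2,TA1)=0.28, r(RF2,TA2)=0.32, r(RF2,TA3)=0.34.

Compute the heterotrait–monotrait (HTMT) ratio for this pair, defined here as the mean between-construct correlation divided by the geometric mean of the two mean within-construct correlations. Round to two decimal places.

0.44

Mean heterotrait r = 1.75/6 = 0.2917.
Mean within-RF = 0.69/1 = 0.6900; mean within-TA = 1.94/3 = 0.6467.
Geometric mean = √(0.6900 × 0.6467) = 0.6680.
HTMT = 0.2917 / 0.6680 = 0.44.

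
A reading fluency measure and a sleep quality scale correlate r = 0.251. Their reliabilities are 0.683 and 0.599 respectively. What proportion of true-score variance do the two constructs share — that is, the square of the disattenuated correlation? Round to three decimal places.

0.154

Disattenuated r = 0.251 / √(0.683 × 0.599) = 0.251 / 0.6396 = 0.3924.
Shared true-score variance = 0.3924² = 0.1540 ≈ 0.154.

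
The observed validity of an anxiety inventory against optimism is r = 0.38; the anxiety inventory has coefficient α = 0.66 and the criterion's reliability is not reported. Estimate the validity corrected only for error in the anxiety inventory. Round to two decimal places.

0.47

Single correction: r_c = r_obs / √r_xx = 0.38 / √0.66 = 0.38 / 0.8124 ≈ 0.47.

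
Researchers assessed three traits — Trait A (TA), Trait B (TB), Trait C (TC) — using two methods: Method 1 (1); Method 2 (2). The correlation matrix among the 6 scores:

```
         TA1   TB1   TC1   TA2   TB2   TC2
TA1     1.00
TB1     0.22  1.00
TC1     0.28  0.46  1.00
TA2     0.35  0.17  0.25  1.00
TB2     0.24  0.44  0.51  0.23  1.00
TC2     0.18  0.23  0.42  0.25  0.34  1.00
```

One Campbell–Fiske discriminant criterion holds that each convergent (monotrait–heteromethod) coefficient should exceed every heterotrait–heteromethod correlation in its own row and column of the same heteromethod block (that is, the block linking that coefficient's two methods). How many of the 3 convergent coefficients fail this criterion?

2

Each convergent coefficient versus the relevant comparison correlations:
TA (methods 1·2): 0.35 vs {0.24, 0.17, 0.18, 0.25} → pass.
TB (methods 1·2): 0.44 vs {0.17, 0.24, 0.23, 0.51} → fail.
TC (methods 1·2): 0.42 vs {0.25, 0.18, 0.51, 0.23} → fail.
2 of 3 fail.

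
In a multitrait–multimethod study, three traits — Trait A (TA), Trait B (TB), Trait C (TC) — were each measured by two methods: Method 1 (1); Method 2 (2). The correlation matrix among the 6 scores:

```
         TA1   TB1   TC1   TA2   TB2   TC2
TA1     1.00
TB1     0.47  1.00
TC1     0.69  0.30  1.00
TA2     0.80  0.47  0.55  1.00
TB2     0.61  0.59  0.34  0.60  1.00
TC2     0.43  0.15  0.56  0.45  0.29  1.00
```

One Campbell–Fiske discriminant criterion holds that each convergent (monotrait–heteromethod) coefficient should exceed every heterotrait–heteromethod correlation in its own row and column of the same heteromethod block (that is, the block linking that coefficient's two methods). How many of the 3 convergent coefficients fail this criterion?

Convergent coefficients and their comparison sets:
TA (methods 1·2): 0.80 vs {0.61, 0.47, 0.43, 0.55} → pass.
TB (methods 1·2): 0.59 vs {0.47, 0.61, 0.15, 0.34} → fail.
TC (methods 1·2): 0.56 vs {0.55, 0.43, 0.34, 0.15} → pass.
1 of 3 fail.

1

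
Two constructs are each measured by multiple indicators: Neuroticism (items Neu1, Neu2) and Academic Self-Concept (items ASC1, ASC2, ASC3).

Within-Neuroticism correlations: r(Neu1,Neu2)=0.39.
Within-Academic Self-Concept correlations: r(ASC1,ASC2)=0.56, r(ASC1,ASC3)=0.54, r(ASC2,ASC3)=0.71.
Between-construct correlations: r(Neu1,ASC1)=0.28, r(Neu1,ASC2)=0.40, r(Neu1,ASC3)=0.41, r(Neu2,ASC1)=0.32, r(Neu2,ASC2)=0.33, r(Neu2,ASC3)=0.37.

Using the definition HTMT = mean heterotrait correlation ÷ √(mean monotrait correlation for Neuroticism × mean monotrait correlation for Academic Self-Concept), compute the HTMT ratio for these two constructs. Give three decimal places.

0.725

Mean between = 2.11/6 = 0.3517.
Mean within-Neu = 0.39/1 = 0.3900; mean within-ASC = 1.81/3 = 0.6033.
Geometric mean = √(0.3900 × 0.6033) = 0.4851.
HTMT = 0.3517 / 0.4851 = 0.725.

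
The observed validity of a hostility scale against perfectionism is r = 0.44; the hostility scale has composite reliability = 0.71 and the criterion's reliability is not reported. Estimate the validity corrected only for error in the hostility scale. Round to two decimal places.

Single correction: r_c = r_obs / √r_xx = 0.44 / √0.71 = 0.44 / 0.8426 ≈ 0.52.

0.52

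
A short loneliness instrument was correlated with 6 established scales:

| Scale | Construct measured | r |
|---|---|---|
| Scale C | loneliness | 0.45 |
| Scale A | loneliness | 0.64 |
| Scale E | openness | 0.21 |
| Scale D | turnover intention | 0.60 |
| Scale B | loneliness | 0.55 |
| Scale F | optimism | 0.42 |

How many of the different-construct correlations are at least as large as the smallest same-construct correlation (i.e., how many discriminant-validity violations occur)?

1

Convergent (same construct = loneliness): Scale C, Scale A, Scale B.
Smallest convergent = 0.45. Discriminant values: 0.21, 0.60, 0.42; count ≥ 0.45 → 1.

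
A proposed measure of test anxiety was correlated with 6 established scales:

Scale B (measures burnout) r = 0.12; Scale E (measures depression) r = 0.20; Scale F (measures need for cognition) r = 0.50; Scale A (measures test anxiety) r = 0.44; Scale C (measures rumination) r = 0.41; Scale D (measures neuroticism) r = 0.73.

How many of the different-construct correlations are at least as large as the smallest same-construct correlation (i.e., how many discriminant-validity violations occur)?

Convergent (same construct = test anxiety): Scale A.
Smallest convergent = 0.44. Discriminant values: 0.12, 0.20, 0.50, 0.41, 0.73; count ≥ 0.44 → 2.

2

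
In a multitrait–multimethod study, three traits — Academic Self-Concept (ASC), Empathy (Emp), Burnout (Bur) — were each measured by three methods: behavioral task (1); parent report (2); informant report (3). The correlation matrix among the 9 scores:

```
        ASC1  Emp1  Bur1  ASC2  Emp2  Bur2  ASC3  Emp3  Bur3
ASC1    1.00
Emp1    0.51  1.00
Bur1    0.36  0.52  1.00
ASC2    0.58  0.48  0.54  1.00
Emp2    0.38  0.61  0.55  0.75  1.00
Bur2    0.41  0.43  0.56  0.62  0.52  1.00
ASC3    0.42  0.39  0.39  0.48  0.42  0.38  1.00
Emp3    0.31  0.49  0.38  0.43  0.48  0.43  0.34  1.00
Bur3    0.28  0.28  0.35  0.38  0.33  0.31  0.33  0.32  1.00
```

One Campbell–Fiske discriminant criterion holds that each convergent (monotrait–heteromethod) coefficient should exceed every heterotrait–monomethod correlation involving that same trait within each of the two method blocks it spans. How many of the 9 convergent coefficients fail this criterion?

Checking each validity diagonal entry against its comparison values:
ASC (methods 1·2): 0.58 vs {0.51, 0.75, 0.36, 0.62} → fail.
ASC (methods 1·3): 0.42 vs {0.51, 0.34, 0.36, 0.33} → fail.
ASC (methods 2·3): 0.48 vs {0.75, 0.34, 0.62, 0.33} → fail.
Emp (methods 1·2): 0.61 vs {0.51, 0.75, 0.52, 0.52} → fail.
Emp (methods 1·3): 0.49 vs {0.51, 0.34, 0.52, 0.32} → fail.
Emp (methods 2·3): 0.48 vs {0.75, 0.34, 0.52, 0.32} → fail.
Bur (methods 1·2): 0.56 vs {0.36, 0.62, 0.52, 0.52} → fail.
Bur (methods 1·3): 0.35 vs {0.36, 0.33, 0.52, 0.32} → fail.
Bur (methods 2·3): 0.31 vs {0.62, 0.33, 0.52, 0.32} → fail.
9 of 9 fail.

9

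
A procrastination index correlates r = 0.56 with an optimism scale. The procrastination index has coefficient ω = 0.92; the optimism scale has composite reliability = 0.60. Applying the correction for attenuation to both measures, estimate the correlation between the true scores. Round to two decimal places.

r_true = r_obs / √(r_xx · r_yy) = 0.56 / √(0.92 × 0.60) = 0.56 / √0.5520 = 0.56 / 0.7430 ≈ 0.75.

0.75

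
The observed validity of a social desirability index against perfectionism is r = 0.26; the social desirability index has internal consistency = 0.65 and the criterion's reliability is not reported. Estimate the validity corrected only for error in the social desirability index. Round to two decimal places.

Single correction: r_c = r_obs / √r_xx = 0.26 / √0.65 = 0.26 / 0.8062 ≈ 0.32.

0.32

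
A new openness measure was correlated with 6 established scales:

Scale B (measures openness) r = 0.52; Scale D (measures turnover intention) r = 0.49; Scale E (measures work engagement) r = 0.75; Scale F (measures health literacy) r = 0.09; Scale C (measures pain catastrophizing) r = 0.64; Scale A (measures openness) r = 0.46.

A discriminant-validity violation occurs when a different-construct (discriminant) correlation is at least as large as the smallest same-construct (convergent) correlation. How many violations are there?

Convergent (same construct = openness): Scale B, Scale A.
Smallest convergent = 0.46. Discriminant values: 0.49, 0.75, 0.09, 0.64; count ≥ 0.46 → 3.

3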